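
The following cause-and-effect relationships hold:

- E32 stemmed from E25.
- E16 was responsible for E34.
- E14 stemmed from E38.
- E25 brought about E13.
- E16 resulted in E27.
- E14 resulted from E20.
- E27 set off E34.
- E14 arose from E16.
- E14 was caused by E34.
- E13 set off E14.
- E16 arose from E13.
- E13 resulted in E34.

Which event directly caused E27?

E16

Upstream contributors include E25, E13, but only E16 feeds directly into E27.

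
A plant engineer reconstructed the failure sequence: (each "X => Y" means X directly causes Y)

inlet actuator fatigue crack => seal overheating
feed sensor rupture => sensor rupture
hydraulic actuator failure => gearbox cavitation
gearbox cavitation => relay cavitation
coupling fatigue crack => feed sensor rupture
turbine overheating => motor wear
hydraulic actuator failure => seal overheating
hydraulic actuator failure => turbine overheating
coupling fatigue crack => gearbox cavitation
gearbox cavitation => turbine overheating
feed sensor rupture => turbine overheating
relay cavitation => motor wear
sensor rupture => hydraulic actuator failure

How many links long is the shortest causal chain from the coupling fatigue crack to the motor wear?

Shortest chain: the coupling fatigue crack → the feed sensor rupture → the turbine overheating → the motor wear.

3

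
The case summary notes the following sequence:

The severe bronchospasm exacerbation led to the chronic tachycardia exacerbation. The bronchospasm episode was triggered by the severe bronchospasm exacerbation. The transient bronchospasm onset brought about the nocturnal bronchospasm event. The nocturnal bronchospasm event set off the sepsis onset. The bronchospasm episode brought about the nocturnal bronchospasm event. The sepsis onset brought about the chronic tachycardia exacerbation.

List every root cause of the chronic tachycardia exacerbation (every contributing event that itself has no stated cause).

the severe bronchospasm exacerbation, the transient bronchospasm onset

Tracing upstream from the chronic tachycardia exacerbation: the chronic tachycardia exacerbation ← the severe bronchospasm exacerbation.
A separate upstream branch: the chronic tachycardia exacerbation ← the sepsis onset ← the nocturnal bronchospasm event ← the transient bronchospasm onset.
Each of those chain origins has no stated cause.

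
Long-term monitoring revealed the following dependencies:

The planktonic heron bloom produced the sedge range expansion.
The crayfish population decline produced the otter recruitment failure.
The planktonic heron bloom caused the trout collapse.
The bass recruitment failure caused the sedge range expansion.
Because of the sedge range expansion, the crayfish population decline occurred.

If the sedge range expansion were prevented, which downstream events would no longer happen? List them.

Downstream of the sedge range expansion: the crayfish population decline, the otter recruitment failure.

the crayfish population decline, the otter recruitment failure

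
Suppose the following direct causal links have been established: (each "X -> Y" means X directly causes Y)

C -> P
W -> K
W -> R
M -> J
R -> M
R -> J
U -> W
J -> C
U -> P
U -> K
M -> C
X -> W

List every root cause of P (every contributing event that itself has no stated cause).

U, X

Tracing upstream from P: P ← U.
A separate upstream branch: P ← C ← M ← R ← W ← X.
Each of those chain origins has no stated cause.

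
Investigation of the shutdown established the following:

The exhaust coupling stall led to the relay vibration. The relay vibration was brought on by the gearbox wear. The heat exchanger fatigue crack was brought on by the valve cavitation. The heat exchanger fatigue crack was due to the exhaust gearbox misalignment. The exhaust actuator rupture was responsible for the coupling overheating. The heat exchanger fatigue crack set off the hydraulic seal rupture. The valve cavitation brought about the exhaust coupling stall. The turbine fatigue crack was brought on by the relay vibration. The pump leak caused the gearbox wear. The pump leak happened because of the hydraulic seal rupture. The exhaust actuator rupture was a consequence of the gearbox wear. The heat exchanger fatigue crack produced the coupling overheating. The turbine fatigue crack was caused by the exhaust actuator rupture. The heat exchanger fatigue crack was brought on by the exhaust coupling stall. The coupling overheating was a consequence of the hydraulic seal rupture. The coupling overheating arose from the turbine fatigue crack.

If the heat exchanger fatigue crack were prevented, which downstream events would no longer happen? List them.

Downstream of the heat exchanger fatigue crack: the hydraulic seal rupture, the pump leak, the gearbox wear, the relay vibration, the exhaust actuator rupture, the turbine fatigue crack, the coupling overheating.
Of those, still caused via another path: the relay vibration, the turbine fatigue crack, the coupling overheating.
The remainder have no surviving cause.

the exhaust actuator rupture, the gearbox wear, the hydraulic seal rupture, the pump leak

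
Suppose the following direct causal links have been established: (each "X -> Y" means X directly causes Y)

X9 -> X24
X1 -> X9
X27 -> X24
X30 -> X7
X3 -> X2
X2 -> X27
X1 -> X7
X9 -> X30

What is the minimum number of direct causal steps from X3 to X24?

3

Shortest chain: X3 → X2 → X27 → X24.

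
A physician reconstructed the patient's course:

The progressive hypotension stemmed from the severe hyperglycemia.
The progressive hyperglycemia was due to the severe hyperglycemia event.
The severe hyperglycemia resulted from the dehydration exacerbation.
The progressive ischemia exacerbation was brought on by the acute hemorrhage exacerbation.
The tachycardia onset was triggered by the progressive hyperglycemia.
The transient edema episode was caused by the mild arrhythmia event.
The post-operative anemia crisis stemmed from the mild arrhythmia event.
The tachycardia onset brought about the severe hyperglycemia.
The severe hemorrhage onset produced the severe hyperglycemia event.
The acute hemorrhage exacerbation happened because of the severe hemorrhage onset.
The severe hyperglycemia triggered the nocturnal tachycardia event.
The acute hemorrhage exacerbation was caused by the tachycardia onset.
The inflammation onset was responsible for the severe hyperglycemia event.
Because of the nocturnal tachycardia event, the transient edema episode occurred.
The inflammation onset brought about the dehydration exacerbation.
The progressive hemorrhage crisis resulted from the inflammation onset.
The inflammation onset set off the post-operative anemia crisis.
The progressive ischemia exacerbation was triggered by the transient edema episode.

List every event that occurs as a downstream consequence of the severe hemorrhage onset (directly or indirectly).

the acute hemorrhage exacerbation, the nocturnal tachycardia event, the progressive hyperglycemia, the progressive hypotension, the progressive ischemia exacerbation, the severe hyperglycemia, the severe hyperglycemia event, the tachycardia onset, the transient edema episode

Direct effects: the severe hyperglycemia event, the acute hemorrhage exacerbation.
2 steps out: the progressive hyperglycemia, the progressive ischemia exacerbation.
3 steps out: the tachycardia onset.
4 steps out: the severe hyperglycemia.
5 steps out: the nocturnal tachycardia event, the progressive hypotension.
6 steps out: the transient edema episode.
Not reachable from it: the inflammation onset, the progressive hemorrhage crisis, the dehydration exacerbation, the mild arrhythmia event, the post-operative anemia crisis.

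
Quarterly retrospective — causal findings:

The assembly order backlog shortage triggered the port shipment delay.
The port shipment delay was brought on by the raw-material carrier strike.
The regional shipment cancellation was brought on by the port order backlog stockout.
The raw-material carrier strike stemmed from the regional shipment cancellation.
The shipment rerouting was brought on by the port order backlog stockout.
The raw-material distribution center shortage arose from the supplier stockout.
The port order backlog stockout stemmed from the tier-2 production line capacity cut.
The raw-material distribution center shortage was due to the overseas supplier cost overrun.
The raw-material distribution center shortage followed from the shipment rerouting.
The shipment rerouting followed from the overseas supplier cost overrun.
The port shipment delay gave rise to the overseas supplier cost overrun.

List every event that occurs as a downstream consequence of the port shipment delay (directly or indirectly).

Direct effects: the overseas supplier cost overrun.
2 steps out: the shipment rerouting, the raw-material distribution center shortage.
Not reachable from it: the assembly order backlog shortage, the tier-2 production line capacity cut, the port order backlog stockout, the regional shipment cancellation, the raw-material carrier strike, the supplier stockout.

the overseas supplier cost overrun, the raw-material distribution center shortage, the shipment rerouting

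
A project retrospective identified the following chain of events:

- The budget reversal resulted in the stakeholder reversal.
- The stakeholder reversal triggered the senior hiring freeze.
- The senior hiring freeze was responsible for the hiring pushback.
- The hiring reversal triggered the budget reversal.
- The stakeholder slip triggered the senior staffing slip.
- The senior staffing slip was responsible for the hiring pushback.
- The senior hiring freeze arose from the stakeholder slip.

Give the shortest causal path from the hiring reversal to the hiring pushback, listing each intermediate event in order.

the hiring reversal → the budget reversal
the budget reversal → the stakeholder reversal
the stakeholder reversal → the senior hiring freeze
the senior hiring freeze → the hiring pushback
Length: 4 steps.

the hiring reversal → the budget reversal → the stakeholder reversal → the senior hiring freeze → the hiring pushback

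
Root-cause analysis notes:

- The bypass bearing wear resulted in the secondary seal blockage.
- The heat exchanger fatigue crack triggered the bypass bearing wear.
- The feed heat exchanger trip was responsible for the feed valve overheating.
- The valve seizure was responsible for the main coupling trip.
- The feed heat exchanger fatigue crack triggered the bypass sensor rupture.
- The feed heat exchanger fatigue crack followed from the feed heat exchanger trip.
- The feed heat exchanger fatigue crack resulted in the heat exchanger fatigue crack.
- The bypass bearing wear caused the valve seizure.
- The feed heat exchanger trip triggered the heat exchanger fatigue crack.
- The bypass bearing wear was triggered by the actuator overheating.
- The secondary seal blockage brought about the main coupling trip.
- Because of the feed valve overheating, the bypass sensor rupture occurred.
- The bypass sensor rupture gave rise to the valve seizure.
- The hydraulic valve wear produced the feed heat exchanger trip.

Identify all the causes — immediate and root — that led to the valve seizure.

the actuator overheating, the bypass bearing wear, the bypass sensor rupture, the feed heat exchanger fatigue crack, the feed heat exchanger trip, the feed valve overheating, the heat exchanger fatigue crack, the hydraulic valve wear

Immediate causes of the valve seizure: the bypass sensor rupture, the bypass bearing wear.
Further upstream: the hydraulic valve wear, the feed heat exchanger trip, the feed valve overheating, the feed heat exchanger fatigue crack, the heat exchanger fatigue crack, the actuator overheating.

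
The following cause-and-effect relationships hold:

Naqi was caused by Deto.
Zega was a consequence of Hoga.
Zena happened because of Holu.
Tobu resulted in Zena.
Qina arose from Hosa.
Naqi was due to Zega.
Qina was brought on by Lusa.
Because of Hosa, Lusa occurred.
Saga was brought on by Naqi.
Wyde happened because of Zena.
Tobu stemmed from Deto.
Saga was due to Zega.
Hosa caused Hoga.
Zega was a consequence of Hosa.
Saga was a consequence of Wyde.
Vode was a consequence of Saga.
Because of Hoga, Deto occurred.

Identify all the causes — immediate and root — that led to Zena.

Deto, Hoga, Holu, Hosa, Tobu

Immediate causes of Zena: Holu, Tobu.
Further upstream: Hosa, Hoga, Deto.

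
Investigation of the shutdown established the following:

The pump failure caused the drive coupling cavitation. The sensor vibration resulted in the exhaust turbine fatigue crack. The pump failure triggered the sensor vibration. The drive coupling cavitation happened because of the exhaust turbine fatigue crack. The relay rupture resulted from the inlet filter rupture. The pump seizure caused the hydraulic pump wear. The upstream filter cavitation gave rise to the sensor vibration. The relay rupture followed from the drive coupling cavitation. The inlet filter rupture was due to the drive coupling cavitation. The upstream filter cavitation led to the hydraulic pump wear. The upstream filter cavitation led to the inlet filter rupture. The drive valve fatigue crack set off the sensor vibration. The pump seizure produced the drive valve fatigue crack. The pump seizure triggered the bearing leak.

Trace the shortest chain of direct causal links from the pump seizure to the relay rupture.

the pump seizure → the drive valve fatigue crack → the sensor vibration → the exhaust turbine fatigue crack → the drive coupling cavitation → the relay rupture

the pump seizure → the drive valve fatigue crack
the drive valve fatigue crack → the sensor vibration
the sensor vibration → the exhaust turbine fatigue crack
the exhaust turbine fatigue crack → the drive coupling cavitation
the drive coupling cavitation → the relay rupture
Length: 5 steps.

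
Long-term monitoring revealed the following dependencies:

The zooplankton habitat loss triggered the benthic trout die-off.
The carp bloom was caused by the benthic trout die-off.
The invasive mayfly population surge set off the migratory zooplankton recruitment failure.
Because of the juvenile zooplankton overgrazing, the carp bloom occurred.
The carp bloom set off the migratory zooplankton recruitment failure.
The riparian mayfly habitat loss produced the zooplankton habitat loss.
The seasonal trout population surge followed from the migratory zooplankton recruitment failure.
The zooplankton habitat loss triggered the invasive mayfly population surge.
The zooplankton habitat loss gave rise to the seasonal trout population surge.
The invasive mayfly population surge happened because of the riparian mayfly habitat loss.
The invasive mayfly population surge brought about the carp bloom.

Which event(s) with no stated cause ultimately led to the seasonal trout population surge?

Tracing upstream from the seasonal trout population surge: the seasonal trout population surge ← the zooplankton habitat loss ← the riparian mayfly habitat loss.
A separate upstream branch: the seasonal trout population surge ← the migratory zooplankton recruitment failure ← the carp bloom ← the juvenile zooplankton overgrazing.
Each of those chain origins has no stated cause.

the juvenile zooplankton overgrazing, the riparian mayfly habitat loss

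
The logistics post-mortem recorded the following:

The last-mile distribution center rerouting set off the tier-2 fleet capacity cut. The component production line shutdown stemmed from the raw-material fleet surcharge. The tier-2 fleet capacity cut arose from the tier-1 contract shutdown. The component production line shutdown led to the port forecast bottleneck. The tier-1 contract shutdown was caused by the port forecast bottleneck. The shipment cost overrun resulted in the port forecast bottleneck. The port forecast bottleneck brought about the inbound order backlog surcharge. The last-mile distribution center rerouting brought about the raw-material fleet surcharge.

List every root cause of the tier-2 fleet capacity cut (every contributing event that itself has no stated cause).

the last-mile distribution center rerouting, the shipment cost overrun

Tracing upstream from the tier-2 fleet capacity cut: the tier-2 fleet capacity cut ← the last-mile distribution center rerouting.
A separate upstream branch: the tier-2 fleet capacity cut ← the tier-1 contract shutdown ← the port forecast bottleneck ← the shipment cost overrun.
Each of those chain origins has no stated cause.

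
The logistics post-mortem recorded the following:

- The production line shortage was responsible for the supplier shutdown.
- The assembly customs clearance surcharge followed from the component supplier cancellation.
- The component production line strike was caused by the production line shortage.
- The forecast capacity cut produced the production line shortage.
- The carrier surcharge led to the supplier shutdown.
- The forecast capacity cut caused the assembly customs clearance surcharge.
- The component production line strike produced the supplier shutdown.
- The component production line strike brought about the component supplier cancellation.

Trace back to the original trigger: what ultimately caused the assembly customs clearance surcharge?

the forecast capacity cut

Tracing upstream from the assembly customs clearance surcharge: the assembly customs clearance surcharge ← the forecast capacity cut.
The forecast capacity cut has no stated cause, so it is the root.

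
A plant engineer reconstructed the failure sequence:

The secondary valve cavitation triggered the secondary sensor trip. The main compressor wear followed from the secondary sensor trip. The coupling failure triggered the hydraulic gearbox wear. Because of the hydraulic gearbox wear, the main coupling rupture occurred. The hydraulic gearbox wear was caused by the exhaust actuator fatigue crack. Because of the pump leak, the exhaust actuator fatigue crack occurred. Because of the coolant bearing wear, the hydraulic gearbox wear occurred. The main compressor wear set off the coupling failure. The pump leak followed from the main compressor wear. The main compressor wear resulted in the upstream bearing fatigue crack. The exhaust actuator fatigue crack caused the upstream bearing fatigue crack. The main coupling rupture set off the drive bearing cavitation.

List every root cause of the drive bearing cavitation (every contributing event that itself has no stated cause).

Tracing upstream from the drive bearing cavitation: the drive bearing cavitation ← the main coupling rupture ← the hydraulic gearbox wear ← the coupling failure ← the main compressor wear ← the secondary sensor trip ← the secondary valve cavitation.
A separate upstream branch: the drive bearing cavitation ← the main coupling rupture ← the hydraulic gearbox wear ← the coolant bearing wear.
Each of those chain origins has no stated cause.

the coolant bearing wear, the secondary valve cavitation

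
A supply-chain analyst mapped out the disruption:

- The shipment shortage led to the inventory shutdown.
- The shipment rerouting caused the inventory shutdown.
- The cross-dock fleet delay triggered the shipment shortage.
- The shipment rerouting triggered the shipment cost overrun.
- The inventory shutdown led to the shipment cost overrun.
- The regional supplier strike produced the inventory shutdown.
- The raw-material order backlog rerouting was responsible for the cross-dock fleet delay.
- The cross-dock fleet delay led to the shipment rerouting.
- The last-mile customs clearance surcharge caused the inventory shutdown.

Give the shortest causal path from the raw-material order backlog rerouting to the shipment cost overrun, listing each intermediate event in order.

the raw-material order backlog rerouting → the cross-dock fleet delay → the shipment rerouting → the shipment cost overrun

the raw-material order backlog rerouting → the cross-dock fleet delay
the cross-dock fleet delay → the shipment rerouting
the shipment rerouting → the shipment cost overrun
Length: 3 steps.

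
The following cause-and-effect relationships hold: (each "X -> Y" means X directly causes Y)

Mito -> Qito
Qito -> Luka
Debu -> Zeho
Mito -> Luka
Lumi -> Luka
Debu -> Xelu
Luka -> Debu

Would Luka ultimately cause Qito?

No

Luka leads to Debu, Xelu, Zeho; Qito is not among them.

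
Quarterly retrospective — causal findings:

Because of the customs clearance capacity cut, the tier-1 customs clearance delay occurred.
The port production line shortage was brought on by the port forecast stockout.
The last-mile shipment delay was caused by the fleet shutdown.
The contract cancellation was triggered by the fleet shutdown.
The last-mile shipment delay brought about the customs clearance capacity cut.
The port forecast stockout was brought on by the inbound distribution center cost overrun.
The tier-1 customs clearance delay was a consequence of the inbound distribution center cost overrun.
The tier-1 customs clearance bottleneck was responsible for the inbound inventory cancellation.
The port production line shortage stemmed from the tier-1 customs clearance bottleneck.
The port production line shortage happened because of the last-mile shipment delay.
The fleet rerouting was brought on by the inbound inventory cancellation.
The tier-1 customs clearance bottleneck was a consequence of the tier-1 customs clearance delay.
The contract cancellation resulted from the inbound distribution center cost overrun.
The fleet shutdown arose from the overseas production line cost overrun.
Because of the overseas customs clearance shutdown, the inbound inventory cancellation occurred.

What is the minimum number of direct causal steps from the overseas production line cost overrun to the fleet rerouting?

Shortest chain: the overseas production line cost overrun → the fleet shutdown → the last-mile shipment delay → the customs clearance capacity cut → the tier-1 customs clearance delay → the tier-1 customs clearance bottleneck → the inbound inventory cancellation → the fleet rerouting.

7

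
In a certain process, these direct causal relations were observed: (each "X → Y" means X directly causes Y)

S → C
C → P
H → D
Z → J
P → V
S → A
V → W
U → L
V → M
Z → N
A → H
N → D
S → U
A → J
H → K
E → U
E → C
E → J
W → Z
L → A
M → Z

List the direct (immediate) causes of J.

A, E, Z

Upstream contributors include S, U, C, P, V, W, L, M, but only A, E, Z feed directly into J.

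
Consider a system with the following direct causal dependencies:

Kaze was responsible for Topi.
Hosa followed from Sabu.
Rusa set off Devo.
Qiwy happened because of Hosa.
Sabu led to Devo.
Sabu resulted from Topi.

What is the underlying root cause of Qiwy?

Kaze

Tracing upstream from Qiwy: Qiwy ← Hosa ← Sabu ← Topi ← Kaze.
Kaze has no stated cause, so it is the root.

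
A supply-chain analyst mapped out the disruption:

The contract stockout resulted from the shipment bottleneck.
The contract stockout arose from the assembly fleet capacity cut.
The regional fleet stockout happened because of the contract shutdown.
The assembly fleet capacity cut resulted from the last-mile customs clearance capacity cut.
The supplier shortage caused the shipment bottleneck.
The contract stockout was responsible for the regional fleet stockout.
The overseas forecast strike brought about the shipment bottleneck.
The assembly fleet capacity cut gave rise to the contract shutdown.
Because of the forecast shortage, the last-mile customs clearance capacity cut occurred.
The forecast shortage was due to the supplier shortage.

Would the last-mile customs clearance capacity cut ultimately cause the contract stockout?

There is a causal chain: the last-mile customs clearance capacity cut → the assembly fleet capacity cut → the contract stockout.

Yes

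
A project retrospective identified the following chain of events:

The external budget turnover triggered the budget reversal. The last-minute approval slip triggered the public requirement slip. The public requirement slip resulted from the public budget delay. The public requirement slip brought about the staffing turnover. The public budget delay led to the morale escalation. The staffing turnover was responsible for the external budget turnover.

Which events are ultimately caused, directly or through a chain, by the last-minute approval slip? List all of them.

the budget reversal, the external budget turnover, the public requirement slip, the staffing turnover

Direct effects: the public requirement slip.
2 steps out: the staffing turnover.
3 steps out: the external budget turnover.
4 steps out: the budget reversal.
Not reachable from it: the public budget delay, the morale escalation.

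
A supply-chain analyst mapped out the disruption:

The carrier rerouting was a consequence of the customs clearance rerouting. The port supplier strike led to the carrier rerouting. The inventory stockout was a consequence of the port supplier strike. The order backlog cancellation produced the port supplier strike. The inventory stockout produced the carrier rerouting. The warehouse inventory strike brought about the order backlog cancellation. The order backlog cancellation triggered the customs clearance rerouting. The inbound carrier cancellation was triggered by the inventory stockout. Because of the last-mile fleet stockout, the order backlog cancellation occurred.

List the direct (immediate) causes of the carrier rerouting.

Upstream contributors include the last-mile fleet stockout, the order backlog cancellation, the warehouse inventory strike, but only the customs clearance rerouting, the inventory stockout, the port supplier strike feed directly into the carrier rerouting.

the customs clearance rerouting, the inventory stockout, the port supplier strike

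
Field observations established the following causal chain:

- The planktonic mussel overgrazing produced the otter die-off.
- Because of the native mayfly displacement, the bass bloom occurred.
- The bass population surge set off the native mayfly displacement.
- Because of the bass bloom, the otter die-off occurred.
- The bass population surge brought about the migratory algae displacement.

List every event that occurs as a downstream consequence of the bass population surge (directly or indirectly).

Direct effects: the native mayfly displacement, the migratory algae displacement.
2 steps out: the bass bloom.
3 steps out: the otter die-off.
Not reachable from it: the planktonic mussel overgrazing.

the bass bloom, the migratory algae displacement, the native mayfly displacement, the otter die-off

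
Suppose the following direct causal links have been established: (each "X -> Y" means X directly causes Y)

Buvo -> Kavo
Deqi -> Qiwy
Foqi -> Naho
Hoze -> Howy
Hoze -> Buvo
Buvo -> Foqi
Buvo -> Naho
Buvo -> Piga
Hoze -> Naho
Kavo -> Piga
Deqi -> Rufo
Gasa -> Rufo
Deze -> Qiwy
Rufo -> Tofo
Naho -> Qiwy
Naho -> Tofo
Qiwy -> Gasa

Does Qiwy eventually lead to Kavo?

No

Qiwy leads to Gasa, Rufo, Tofo; Kavo is not among them.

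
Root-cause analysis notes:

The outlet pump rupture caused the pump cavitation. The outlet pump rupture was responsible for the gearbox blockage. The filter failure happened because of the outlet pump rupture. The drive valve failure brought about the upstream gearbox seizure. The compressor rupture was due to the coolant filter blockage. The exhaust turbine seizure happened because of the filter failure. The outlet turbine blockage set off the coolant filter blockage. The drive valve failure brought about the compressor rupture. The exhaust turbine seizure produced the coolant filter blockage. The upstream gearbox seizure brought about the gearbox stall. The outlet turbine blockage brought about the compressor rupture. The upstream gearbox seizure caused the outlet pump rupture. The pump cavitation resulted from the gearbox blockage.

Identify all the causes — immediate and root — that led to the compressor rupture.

Immediate causes of the compressor rupture: the drive valve failure, the outlet turbine blockage, the coolant filter blockage.
Further upstream: the upstream gearbox seizure, the outlet pump rupture, the filter failure, the exhaust turbine seizure.

the coolant filter blockage, the drive valve failure, the exhaust turbine seizure, the filter failure, the outlet pump rupture, the outlet turbine blockage, the upstream gearbox seizure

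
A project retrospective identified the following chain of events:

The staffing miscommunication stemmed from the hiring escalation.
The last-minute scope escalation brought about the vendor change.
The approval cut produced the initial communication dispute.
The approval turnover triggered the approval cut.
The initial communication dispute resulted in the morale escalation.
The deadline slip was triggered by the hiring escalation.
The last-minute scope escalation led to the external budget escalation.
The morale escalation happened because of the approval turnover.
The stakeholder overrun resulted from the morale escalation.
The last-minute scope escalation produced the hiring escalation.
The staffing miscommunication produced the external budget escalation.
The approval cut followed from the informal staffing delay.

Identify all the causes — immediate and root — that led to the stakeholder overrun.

the approval cut, the approval turnover, the informal staffing delay, the initial communication dispute, the morale escalation

Immediate cause of the stakeholder overrun: the morale escalation.
Further upstream: the approval turnover, the informal staffing delay, the approval cut, the initial communication dispute.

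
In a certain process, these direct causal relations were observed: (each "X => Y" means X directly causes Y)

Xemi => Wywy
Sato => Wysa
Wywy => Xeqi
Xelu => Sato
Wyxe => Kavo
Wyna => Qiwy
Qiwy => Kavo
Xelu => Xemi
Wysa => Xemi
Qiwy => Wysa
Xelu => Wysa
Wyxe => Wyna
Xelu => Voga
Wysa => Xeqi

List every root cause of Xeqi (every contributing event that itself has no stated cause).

Tracing upstream from Xeqi: Xeqi ← Wysa ← Qiwy ← Wyna ← Wyxe.
A separate upstream branch: Xeqi ← Wysa ← Xelu.
Each of those chain origins has no stated cause.

Wyxe, Xelu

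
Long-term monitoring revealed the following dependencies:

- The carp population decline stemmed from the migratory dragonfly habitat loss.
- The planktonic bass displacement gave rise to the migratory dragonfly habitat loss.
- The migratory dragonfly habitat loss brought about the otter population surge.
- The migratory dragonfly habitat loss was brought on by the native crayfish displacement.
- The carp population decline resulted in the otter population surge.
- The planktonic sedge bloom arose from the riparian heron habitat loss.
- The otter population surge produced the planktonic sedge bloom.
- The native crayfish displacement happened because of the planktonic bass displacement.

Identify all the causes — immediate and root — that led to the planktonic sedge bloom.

the carp population decline, the migratory dragonfly habitat loss, the native crayfish displacement, the otter population surge, the planktonic bass displacement, the riparian heron habitat loss

Immediate causes of the planktonic sedge bloom: the riparian heron habitat loss, the otter population surge.
Further upstream: the planktonic bass displacement, the native crayfish displacement, the migratory dragonfly habitat loss, the carp population decline.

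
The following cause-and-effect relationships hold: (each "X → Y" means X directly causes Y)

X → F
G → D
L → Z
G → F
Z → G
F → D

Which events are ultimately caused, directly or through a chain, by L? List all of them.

D, F, G, Z

Direct effects: Z.
2 steps out: G.
3 steps out: F, D.
Not reachable from it: X.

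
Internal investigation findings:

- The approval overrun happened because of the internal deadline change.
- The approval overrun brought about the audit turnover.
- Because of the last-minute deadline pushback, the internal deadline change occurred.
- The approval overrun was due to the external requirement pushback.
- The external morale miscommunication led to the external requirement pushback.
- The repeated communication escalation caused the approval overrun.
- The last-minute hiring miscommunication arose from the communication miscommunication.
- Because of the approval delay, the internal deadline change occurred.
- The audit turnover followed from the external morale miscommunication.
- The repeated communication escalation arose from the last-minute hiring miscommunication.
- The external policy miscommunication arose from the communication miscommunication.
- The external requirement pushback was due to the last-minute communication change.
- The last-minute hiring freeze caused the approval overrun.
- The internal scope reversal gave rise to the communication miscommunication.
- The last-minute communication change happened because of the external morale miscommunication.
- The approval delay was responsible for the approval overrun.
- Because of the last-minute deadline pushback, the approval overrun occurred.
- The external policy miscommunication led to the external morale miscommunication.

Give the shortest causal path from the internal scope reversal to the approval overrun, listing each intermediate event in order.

the internal scope reversal → the communication miscommunication → the last-minute hiring miscommunication → the repeated communication escalation → the approval overrun

the internal scope reversal → the communication miscommunication
the communication miscommunication → the last-minute hiring miscommunication
the last-minute hiring miscommunication → the repeated communication escalation
the repeated communication escalation → the approval overrun
Length: 4 steps.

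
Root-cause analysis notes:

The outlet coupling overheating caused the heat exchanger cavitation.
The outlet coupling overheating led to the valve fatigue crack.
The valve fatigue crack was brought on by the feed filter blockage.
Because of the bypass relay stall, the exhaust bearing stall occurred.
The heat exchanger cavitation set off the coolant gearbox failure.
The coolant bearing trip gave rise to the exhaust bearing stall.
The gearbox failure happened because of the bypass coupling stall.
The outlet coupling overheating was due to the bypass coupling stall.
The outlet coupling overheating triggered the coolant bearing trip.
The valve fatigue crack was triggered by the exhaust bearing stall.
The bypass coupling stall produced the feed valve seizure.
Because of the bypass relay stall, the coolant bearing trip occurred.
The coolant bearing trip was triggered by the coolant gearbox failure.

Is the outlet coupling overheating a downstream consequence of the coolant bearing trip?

No

The coolant bearing trip leads to the exhaust bearing stall, the valve fatigue crack; the outlet coupling overheating is not among them.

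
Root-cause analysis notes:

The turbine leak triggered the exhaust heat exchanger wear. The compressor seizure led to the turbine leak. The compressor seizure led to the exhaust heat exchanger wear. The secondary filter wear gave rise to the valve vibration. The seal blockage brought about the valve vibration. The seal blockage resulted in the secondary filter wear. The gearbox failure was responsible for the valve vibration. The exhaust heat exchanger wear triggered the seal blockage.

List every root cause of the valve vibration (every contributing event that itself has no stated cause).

the compressor seizure, the gearbox failure

Tracing upstream from the valve vibration: the valve vibration ← the seal blockage ← the exhaust heat exchanger wear ← the compressor seizure.
A separate upstream branch: the valve vibration ← the gearbox failure.
Each of those chain origins has no stated cause.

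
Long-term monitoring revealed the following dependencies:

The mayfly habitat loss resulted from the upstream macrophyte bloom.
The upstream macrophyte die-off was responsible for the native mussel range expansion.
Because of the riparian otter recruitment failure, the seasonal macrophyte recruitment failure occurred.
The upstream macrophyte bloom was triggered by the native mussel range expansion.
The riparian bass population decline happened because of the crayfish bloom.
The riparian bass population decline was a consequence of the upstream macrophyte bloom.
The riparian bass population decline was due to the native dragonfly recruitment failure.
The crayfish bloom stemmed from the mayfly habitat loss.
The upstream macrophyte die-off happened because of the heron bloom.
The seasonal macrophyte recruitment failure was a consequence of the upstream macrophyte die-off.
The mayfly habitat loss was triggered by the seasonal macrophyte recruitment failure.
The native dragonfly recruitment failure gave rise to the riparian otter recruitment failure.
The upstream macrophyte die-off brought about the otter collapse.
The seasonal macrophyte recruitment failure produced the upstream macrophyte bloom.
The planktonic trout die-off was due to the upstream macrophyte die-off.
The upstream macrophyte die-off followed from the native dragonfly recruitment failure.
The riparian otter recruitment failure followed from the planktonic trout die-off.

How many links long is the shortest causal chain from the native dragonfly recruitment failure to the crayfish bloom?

4

Shortest chain: the native dragonfly recruitment failure → the upstream macrophyte die-off → the seasonal macrophyte recruitment failure → the mayfly habitat loss → the crayfish bloom.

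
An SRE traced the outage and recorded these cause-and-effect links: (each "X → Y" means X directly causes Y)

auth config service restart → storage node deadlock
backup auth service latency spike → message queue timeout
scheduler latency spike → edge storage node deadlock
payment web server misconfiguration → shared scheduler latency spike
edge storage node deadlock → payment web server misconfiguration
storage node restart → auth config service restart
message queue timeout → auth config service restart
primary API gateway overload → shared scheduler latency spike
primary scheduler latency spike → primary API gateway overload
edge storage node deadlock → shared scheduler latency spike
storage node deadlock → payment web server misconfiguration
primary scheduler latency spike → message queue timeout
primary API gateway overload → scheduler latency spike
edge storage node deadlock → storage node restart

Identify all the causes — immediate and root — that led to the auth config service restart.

the backup auth service latency spike, the edge storage node deadlock, the message queue timeout, the primary API gateway overload, the primary scheduler latency spike, the scheduler latency spike, the storage node restart

Immediate causes of the auth config service restart: the message queue timeout, the storage node restart.
Further upstream: the primary scheduler latency spike, the primary API gateway overload, the scheduler latency spike, the edge storage node deadlock, the backup auth service latency spike.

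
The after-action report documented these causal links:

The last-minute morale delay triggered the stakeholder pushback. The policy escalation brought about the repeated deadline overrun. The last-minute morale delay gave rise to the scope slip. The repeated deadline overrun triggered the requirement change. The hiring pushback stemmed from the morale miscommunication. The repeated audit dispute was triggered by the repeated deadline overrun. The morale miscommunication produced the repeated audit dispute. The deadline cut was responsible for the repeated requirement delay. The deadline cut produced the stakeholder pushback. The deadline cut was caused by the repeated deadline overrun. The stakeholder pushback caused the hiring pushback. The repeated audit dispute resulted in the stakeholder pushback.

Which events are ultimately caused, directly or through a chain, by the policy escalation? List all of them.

Direct effects: the repeated deadline overrun.
2 steps out: the requirement change, the repeated audit dispute, the deadline cut.
3 steps out: the repeated requirement delay, the stakeholder pushback.
4 steps out: the hiring pushback.
Not reachable from it: the last-minute morale delay, the scope slip, the morale miscommunication.

the deadline cut, the hiring pushback, the repeated audit dispute, the repeated deadline overrun, the repeated requirement delay, the requirement change, the stakeholder pushback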